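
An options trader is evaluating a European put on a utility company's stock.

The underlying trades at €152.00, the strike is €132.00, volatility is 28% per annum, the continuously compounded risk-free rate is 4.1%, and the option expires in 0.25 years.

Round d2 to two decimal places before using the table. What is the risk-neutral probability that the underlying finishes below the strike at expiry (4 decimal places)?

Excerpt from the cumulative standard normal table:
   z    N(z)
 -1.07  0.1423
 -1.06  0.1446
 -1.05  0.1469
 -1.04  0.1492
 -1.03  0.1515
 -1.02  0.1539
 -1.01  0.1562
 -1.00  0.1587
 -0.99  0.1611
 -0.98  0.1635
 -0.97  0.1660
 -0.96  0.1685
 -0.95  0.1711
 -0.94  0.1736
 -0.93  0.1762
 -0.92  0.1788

0.1562

σ√T = 0.28·√0.25 = 0.1400
d₁ = [ln(152/132) + (0.041 + 0.28²/2)·0.25] / 0.1400 = [0.1411 + 0.0201] / 0.1400 = 1.1509 → 1.15
d₂ = d₁ − σ√T = 1.1509 − 0.1400 = 1.0109 → 1.01
Pr(exercise) under Q = N(−d₂) = N(-1.01) = 0.1562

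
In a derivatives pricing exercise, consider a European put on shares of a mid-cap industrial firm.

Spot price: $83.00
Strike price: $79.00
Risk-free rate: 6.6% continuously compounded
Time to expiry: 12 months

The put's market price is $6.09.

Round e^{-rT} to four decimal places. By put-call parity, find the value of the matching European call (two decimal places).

e^(−rT) = e^(−0.066·1) = 0.9361
Put-call parity: C − P = S − K·e^(−rT) = 83 − 79·0.9361 = 83 − 73.9519 = 9.0481
C = P + (C − P) = 6.09 + (9.0481) = 15.1381

$15.14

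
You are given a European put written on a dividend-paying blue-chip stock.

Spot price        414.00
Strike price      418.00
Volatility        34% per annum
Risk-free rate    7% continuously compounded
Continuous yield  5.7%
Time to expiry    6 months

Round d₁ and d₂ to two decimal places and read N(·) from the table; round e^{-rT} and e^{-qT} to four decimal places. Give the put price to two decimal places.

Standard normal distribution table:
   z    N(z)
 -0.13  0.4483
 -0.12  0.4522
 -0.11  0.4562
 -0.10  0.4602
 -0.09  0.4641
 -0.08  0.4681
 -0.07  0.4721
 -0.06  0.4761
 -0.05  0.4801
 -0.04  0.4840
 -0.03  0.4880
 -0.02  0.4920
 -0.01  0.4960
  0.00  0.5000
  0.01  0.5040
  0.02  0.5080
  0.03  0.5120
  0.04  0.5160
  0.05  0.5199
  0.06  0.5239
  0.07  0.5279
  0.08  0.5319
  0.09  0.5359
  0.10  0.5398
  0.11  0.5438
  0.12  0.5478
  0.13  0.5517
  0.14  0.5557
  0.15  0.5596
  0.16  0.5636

39.12

T = 0.5;  σ√T = 0.2404
d₁ = [ln(414/418) + (0.07 − 0.057 + 0.34²/2)·0.5] / 0.2404 = [-0.0096 + 0.0354] / 0.2404 = 0.1072 → 0.11
d₂ = d₁ − σ√T = 0.1072 − 0.2404 = -0.1332 → -0.13
e^(−qT) = e^(−0.057·0.5) = 0.9719;  e^(−rT) = e^(−0.07·0.5) = 0.9656
N(−d₂) = N(0.13) = 0.5517;  N(−d₁) = N(-0.11) = 0.4562
P = 418·0.9656·0.5517 − 414·0.9719·0.4562 = 222.6776 − 183.5596 = 39.1180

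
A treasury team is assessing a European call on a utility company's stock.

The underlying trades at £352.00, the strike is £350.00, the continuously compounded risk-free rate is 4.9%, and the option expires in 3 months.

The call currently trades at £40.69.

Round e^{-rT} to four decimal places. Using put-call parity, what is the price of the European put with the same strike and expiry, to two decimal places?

exp(−rT) = exp(−0.049·0.25) = 0.9878
Put-call parity: C − P = S − K·e^(−rT) = 352 − 350·0.9878 = 352 − 345.7300 = 6.2700
P = C − (C − P) = 40.69 − (6.2700) = 34.4200

£34.42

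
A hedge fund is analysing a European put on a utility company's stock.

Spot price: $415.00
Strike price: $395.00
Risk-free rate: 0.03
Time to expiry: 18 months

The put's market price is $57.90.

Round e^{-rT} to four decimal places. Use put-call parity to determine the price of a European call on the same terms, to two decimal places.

$95.28

exp(−rT) = exp(−0.03·1.5) = 0.9560
Put-call parity: C − P = S − K·e^(−rT) = 415 − 395·0.9560 = 415 − 377.6200 = 37.3800
C = P + (C − P) = 57.90 + (37.3800) = 95.2800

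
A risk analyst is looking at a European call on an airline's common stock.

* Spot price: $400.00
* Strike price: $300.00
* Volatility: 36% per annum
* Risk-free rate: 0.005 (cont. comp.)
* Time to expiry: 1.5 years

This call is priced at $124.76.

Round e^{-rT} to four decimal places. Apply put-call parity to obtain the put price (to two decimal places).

e^(−rT) = e^(−0.005·1.5) = 0.9925
Put-call parity: C − P = S − K·e^(−rT) = 400 − 300·0.9925 = 400 − 297.7500 = 102.2500
P = C − (C − P) = 124.76 − (102.2500) = 22.5100

$22.51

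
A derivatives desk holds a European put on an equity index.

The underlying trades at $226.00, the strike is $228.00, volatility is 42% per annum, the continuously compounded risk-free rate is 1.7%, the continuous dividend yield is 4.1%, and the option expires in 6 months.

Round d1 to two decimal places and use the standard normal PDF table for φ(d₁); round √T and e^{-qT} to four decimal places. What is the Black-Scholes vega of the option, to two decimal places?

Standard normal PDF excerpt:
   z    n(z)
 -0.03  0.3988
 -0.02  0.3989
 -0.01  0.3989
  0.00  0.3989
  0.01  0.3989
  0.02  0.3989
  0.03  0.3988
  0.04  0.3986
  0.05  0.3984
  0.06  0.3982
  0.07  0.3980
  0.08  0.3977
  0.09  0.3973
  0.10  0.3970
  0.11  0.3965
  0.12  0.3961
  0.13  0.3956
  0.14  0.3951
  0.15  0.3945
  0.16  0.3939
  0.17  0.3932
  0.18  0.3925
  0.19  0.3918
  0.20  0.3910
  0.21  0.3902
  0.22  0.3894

62.26

σ√T = 0.42·√0.5 = 0.2970
d₁ = [ln(226/228) + (0.017 − 0.041 + 0.42²/2)·0.5] / 0.2970 = [-0.0088 + 0.0321] / 0.2970 = 0.0784 ⇒ 0.08
√T = √0.5 = 0.7071
φ(d₁) = φ(0.08) = 0.3977
exp(−qT) = exp(−0.041·0.5) = 0.9797
vega = S·exp(−qT)·φ(d₁)·√T = 226·0.9797·0.3977·0.7071 = 62.2641
(Call and put vega coincide under Black-Scholes.)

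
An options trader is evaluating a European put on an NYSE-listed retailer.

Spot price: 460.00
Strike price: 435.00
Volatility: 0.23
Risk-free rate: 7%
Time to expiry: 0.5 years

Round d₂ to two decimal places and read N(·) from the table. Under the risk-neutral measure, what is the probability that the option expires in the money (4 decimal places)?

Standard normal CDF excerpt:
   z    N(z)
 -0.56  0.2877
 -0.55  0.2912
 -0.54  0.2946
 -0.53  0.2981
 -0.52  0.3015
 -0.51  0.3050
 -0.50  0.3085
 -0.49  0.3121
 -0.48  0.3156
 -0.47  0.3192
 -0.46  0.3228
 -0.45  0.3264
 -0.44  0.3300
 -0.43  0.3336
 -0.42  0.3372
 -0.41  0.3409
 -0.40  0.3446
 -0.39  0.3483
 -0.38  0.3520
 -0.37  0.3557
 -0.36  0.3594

0.3156

σ√T = 0.23·√0.5 = 0.1626
d₁ = [ln(460/435) + (0.07 + ½·0.23²)·0.5] / (σ√T) = (0.0559 + 0.0482) / 0.1626 = 0.6401 ⇒ 0.64
d₂ = 0.6401 − 0.1626 = 0.4775 ⇒ 0.48
Pr(exercise) under Q = N(−d₂) = N(-0.48) = 0.3156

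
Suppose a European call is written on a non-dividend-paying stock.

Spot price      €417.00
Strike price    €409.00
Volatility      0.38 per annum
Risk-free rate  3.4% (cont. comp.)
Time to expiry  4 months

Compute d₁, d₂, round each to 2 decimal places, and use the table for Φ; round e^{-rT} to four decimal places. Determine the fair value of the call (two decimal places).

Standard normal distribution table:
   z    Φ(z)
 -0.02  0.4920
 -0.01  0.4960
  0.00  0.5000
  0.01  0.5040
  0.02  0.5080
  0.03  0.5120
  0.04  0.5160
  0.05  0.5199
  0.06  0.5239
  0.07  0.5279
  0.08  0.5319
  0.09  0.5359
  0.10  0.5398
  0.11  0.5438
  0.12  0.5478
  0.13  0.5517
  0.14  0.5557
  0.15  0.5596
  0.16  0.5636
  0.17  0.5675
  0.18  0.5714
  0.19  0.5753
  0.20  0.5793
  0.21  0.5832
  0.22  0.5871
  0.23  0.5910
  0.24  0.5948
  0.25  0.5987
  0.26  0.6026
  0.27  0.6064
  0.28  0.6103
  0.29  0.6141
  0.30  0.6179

T = 0.3333;  σ√T = 0.2194
d₁ = [ln(417/409) + (0.034 + 0.38²/2)·0.3333] / 0.2194 = [0.0194 + 0.0354] / 0.2194 = 0.2496 ⇒ 0.25
d₂ = d₁ − σ√T = 0.2496 − 0.2194 = 0.0303 ⇒ 0.03
exp(−rT) = exp(−0.034·0.3333) = 0.9887
C = 417·N(0.25) − 409·0.9887·N(0.03) = 417·0.5987 − 409·0.9887·0.5120 = 249.6579 − 207.0417 = 42.6162

€42.62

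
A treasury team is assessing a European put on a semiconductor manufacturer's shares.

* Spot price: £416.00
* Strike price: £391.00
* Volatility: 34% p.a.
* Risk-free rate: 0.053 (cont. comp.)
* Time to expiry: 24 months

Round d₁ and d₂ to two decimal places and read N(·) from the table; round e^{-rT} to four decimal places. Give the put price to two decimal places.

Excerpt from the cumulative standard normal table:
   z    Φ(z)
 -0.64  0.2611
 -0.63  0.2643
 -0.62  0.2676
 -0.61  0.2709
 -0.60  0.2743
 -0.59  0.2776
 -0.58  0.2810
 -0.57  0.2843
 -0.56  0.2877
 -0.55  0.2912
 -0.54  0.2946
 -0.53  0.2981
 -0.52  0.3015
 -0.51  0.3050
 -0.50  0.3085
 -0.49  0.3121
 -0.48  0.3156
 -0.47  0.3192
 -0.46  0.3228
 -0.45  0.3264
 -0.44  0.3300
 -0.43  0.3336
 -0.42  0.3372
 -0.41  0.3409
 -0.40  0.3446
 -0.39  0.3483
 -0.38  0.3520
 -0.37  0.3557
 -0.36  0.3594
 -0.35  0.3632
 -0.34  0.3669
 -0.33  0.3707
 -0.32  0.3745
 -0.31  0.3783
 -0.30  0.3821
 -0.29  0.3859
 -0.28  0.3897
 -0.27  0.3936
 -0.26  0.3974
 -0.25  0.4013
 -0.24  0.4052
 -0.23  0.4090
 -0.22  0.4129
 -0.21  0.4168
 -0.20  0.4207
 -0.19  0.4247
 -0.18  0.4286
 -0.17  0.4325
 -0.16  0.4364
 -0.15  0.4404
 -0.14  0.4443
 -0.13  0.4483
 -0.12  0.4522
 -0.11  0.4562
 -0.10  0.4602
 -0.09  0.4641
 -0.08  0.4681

T = 2;  σ√T = 0.4808
d₁ = [ln(416/391) + (0.053 + ½·0.34²)·2] / (σ√T) = (0.0620 + 0.2216) / 0.4808 = 0.5898 ≈ 0.59
d₂ = 0.5898 − 0.4808 = 0.1089 ≈ 0.11
e^(−rT) = e^(−0.053·2) = 0.8994
N(−d₂) = N(-0.11) = 0.4562;  N(−d₁) = N(-0.59) = 0.2776
P = 391·0.8994·0.4562 − 416·0.2776 = 160.4298 − 115.4816 = 44.9482

£44.95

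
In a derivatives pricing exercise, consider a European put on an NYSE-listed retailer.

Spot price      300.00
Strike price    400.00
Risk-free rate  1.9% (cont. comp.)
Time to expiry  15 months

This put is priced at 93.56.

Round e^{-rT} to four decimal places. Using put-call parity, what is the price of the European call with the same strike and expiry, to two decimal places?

2.96

e^(−rT) = e^(−0.019·1.25) = 0.9765
Put-call parity: C − P = S − K·e^(−rT) = 300 − 400·0.9765 = 300 − 390.6000 = -90.6000
C = P + (C − P) = 93.56 + (-90.6000) = 2.9600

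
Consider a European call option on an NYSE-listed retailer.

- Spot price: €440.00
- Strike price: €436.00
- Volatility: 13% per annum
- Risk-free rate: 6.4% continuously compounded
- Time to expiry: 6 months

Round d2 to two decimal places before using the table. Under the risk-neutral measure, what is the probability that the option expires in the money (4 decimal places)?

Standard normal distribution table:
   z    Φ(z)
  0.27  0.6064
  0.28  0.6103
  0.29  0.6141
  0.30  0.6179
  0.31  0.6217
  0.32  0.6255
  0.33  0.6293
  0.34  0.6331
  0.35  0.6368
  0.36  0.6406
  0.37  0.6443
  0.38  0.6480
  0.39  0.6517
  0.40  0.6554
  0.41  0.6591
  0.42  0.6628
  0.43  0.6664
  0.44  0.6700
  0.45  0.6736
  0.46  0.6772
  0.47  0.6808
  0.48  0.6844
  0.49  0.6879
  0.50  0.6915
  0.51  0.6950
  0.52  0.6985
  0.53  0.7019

σ√T = 0.13 × 0.7071 = 0.0919
d₁ = [ln(440/436) + (0.064 + 0.13²/2)·0.5] / 0.0919 = [0.0091 + 0.0362] / 0.0919 = 0.4934 → 0.49
d₂ = d₁ − σ√T = 0.4934 − 0.0919 = 0.4015 → 0.40
Risk-neutral Pr[S_T > K] = N(d₂) = N(0.40) = 0.6554

0.6554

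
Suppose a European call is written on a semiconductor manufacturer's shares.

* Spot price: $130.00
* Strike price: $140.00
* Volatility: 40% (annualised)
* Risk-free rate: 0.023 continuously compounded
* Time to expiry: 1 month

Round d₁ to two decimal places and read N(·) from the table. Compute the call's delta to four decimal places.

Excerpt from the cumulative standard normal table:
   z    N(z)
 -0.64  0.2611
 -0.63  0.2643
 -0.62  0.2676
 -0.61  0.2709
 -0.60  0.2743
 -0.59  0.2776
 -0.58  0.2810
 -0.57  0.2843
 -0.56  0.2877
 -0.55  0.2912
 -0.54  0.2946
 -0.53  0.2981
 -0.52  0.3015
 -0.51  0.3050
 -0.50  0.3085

0.2843

σ√T = 0.4·√0.08333 = 0.1155
d₁ = [ln(130/140) + (0.023 + 0.4²/2)·0.08333] / 0.1155 = [-0.0741 + 0.0086] / 0.1155 = -0.5675 which rounds to -0.57
N(d₁) = N(-0.57) = 0.2843
Δ_call = N(d₁) = 0.2843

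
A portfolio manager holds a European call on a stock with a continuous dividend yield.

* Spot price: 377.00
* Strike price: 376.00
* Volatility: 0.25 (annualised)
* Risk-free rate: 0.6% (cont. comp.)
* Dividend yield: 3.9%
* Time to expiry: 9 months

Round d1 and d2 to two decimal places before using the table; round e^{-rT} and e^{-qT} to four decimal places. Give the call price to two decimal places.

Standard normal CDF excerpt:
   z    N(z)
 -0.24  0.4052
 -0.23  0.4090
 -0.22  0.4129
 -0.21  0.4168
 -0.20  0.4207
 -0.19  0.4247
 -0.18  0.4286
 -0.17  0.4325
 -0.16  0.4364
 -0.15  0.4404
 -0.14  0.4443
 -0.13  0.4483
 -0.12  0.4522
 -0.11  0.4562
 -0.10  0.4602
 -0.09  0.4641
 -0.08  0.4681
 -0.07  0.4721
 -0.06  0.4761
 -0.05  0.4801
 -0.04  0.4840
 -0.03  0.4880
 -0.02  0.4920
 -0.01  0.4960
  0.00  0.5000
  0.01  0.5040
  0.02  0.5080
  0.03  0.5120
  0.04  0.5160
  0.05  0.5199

σ√T = 0.25 × 0.8660 = 0.2165
ln(S/K) + (r − q + σ²/2)T = ln(377/376) + (0.006 − 0.039 + 0.25²/2)·0.75 = 0.0027 − 0.0013 = 0.0013
d₁ = 0.0013 / 0.2165 = 0.0062 → 0.01
d₂ = d₁ − σ√T = 0.0062 − 0.2165 = -0.2103 → -0.21
exp(−qT) = exp(−0.039·0.75) = 0.9712;  exp(−rT) = exp(−0.006·0.75) = 0.9955
N(d₁) = N(0.01) = 0.5040;  N(d₂) = N(-0.21) = 0.4168
C = 377·0.9712·0.5040 − 376·0.9955·0.4168 = 184.5358 − 156.0116 = 28.5242

28.52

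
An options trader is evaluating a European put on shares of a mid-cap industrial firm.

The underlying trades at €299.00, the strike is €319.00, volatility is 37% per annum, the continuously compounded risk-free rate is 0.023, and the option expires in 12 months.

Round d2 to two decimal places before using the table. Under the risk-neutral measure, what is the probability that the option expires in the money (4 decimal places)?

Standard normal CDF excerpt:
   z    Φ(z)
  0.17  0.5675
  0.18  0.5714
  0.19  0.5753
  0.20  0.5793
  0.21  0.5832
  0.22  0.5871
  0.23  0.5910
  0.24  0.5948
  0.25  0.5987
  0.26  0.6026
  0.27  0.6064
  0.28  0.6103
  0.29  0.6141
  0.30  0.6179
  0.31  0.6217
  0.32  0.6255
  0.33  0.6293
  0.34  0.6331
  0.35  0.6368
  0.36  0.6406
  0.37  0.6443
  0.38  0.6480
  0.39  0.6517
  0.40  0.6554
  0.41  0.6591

0.6179

σ√T = 0.37·√1 = 0.3700
ln(S/K) + (r + σ²/2)T = ln(299/319) + (0.023 + 0.37²/2)·1 = -0.0647 + 0.0915 = 0.0267
d₁ = 0.0267 / 0.3700 = 0.0722 ≈ 0.07
d₂ = d₁ − σ√T = 0.0722 − 0.3700 = -0.2978 ≈ -0.30
Pr(exercise) under Q = N(−d₂) = N(0.30) = 0.6179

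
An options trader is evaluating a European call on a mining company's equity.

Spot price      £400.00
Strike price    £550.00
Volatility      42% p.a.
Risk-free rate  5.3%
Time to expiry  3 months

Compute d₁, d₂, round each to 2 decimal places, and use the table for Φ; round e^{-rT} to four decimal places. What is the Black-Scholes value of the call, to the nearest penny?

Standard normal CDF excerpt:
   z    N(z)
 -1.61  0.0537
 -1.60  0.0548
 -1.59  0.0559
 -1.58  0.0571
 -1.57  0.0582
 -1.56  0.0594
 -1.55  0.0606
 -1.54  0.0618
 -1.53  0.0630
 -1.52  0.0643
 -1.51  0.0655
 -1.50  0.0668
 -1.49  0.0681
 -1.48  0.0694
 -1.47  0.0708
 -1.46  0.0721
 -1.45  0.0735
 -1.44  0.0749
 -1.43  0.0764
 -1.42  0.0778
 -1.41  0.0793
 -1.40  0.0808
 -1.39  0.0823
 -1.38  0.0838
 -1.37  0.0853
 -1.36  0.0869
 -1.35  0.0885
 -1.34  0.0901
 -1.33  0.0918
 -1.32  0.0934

£3.16

T = 0.25;  σ√T = 0.2100
d₁ = [ln(400/550) + (0.053 + 0.42²/2)·0.25] / 0.2100 = [-0.3185 + 0.0353] / 0.2100 = -1.3484 ≈ -1.35
d₂ = d₁ − σ√T = -1.3484 − 0.2100 = -1.5584 ≈ -1.56
exp(−rT) = exp(−0.053·0.25) = 0.9868
C = 400·N(-1.35) − 550·0.9868·N(-1.56) = 400·0.0885 − 550·0.9868·0.0594 = 35.4000 − 32.2388 = 3.1612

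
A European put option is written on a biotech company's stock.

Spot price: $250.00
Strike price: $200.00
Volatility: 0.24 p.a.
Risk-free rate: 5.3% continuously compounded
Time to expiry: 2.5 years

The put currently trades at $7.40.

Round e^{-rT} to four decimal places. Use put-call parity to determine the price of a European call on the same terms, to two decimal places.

$82.22

exp(−rT) = exp(−0.053·2.5) = 0.8759
Put-call parity: C − P = S − K·e^(−rT) = 250 − 200·0.8759 = 250 − 175.1800 = 74.8200
C = P + (C − P) = 7.40 + (74.8200) = 82.2200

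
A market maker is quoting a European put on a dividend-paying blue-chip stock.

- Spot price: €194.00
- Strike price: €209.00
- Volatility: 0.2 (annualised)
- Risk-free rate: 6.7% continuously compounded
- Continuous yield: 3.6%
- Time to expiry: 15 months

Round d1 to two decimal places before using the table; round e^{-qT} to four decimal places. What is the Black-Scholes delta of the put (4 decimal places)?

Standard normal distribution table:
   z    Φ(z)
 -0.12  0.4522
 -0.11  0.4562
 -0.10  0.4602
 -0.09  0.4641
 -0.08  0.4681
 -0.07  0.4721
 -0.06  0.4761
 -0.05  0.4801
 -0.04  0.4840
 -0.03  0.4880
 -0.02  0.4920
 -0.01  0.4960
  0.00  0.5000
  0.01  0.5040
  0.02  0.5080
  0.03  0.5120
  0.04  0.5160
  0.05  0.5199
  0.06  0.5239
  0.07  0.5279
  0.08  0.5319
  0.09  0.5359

-0.4970

σ√T = 0.2·√1.25 = 0.2236
d₁ = [ln(194/209) + (0.067 − 0.036 + 0.2²/2)·1.25] / 0.2236 = [-0.0745 + 0.0638] / 0.2236 = -0.0480 → -0.05
N(d₁) = N(-0.05) = 0.4801
Δ_put = e^(−qT)·(N(d₁) − 1) = 0.9560·(0.4801 − 1) = -0.4970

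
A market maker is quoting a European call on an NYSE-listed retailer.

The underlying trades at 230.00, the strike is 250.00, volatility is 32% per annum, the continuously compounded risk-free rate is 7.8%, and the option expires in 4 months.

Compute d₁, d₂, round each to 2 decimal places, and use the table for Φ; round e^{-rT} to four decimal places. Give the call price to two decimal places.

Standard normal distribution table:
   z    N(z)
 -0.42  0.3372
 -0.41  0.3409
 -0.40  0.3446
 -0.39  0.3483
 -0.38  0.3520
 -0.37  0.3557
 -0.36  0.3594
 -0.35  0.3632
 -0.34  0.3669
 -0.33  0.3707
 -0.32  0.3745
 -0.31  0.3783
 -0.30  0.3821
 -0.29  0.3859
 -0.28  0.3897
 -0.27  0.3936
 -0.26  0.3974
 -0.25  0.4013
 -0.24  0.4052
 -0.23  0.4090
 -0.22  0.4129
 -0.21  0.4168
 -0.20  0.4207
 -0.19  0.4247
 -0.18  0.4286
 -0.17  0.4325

11.03

T = 0.3333;  σ√T = 0.1848
d₁ = [ln(230/250) + (0.078 + 0.32²/2)·0.3333] / 0.1848 = [-0.0834 + 0.0431] / 0.1848 = -0.2182 → -0.22
d₂ = d₁ − σ√T = -0.2182 − 0.1848 = -0.4030 → -0.40
e^(−rT) = e^(−0.078·0.3333) = 0.9743
N(d₁) = N(-0.22) = 0.4129;  N(d₂) = N(-0.40) = 0.3446
C = 230·0.4129 − 250·0.9743·0.3446 = 94.9670 − 83.9359 = 11.0311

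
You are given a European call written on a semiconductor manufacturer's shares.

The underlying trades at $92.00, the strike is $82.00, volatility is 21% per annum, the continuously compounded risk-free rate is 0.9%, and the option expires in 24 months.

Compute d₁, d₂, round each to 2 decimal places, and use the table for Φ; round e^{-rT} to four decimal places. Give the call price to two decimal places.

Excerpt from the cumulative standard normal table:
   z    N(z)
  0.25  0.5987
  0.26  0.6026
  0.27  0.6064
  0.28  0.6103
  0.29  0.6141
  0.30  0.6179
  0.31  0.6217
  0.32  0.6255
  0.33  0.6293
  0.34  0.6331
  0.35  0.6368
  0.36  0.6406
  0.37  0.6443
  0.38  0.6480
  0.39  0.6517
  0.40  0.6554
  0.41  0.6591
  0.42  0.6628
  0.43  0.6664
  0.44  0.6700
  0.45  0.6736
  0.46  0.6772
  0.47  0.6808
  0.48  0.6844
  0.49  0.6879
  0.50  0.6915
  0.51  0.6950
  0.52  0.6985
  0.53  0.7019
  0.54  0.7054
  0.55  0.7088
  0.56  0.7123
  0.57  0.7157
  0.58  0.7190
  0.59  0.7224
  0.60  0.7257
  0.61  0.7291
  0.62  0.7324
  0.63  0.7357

$17.00

σ√T = 0.21·√2 = 0.2970
ln(S/K) + (r + σ²/2)T = ln(92/82) + (0.009 + 0.21²/2)·2 = 0.1151 + 0.0621 = 0.1772
d₁ = 0.1772 / 0.2970 = 0.5966 → 0.60
d₂ = d₁ − σ√T = 0.5966 − 0.2970 = 0.2996 → 0.30
exp(−rT) = exp(−0.009·2) = 0.9822
C = 92·N(0.60) − 82·0.9822·N(0.30) = 92·0.7257 − 82·0.9822·0.6179 = 66.7644 − 49.7659 = 16.9985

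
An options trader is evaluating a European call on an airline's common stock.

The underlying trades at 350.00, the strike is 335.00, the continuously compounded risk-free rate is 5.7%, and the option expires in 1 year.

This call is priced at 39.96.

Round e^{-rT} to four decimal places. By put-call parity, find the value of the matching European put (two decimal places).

6.40

exp(−rT) = exp(−0.057·1) = 0.9446
Put-call parity: C − P = S − K·e^(−rT) = 350 − 335·0.9446 = 350 − 316.4410 = 33.5590
P = C − (C − P) = 39.96 − (33.5590) = 6.4010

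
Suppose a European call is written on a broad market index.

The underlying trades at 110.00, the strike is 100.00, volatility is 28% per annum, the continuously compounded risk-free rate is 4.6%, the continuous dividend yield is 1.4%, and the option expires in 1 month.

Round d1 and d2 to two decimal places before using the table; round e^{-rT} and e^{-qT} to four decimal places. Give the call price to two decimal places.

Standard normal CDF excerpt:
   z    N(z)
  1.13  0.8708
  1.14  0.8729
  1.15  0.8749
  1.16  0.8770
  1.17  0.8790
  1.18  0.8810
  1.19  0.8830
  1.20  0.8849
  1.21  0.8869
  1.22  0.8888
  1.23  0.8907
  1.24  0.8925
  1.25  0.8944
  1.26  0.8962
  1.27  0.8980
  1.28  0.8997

10.70

σ√T = 0.28 × 0.2887 = 0.0808
d₁ = [ln(110/100) + (0.046 − 0.014 + 0.28²/2)·0.08333] / 0.0808 = [0.0953 + 0.0059] / 0.0808 = 1.2526 which rounds to 1.25
d₂ = d₁ − σ√T = 1.2526 − 0.0808 = 1.1717 which rounds to 1.17
exp(−qT) = exp(−0.014·0.08333) = 0.9988;  exp(−rT) = exp(−0.046·0.08333) = 0.9962
N(d₁) = N(1.25) = 0.8944;  N(d₂) = N(1.17) = 0.8790
C = 110·0.9988·0.8944 − 100·0.9962·0.8790 = 98.2659 − 87.5660 = 10.7000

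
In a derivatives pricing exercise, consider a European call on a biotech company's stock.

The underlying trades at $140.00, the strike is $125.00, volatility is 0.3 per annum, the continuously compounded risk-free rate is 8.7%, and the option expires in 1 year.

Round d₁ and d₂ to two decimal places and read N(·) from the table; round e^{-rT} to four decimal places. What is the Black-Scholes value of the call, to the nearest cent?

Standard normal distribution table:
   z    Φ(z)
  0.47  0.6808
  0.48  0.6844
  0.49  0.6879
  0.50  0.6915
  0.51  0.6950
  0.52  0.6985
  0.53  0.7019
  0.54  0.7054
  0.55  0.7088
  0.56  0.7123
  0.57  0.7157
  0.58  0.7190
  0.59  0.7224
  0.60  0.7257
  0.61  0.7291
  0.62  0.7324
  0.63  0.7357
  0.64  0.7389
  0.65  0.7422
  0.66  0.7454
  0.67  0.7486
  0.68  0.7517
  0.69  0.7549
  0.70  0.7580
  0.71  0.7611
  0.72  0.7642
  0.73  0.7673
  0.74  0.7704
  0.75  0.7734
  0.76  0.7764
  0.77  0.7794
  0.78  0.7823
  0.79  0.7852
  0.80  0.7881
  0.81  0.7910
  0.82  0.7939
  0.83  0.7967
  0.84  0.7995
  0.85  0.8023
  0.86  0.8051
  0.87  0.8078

σ√T = 0.3·√1 = 0.3000
d₁ = [ln(140/125) + (0.087 + 0.3²/2)·1] / 0.3000 = [0.1133 + 0.1320] / 0.3000 = 0.8178 which rounds to 0.82
d₂ = d₁ − σ√T = 0.8178 − 0.3000 = 0.5178 which rounds to 0.52
e^(−rT) = e^(−0.087·1) = 0.9167
N(d₁) = N(0.82) = 0.7939;  N(d₂) = N(0.52) = 0.6985
C = 140·0.7939 − 125·0.9167·0.6985 = 111.1460 − 80.0394 = 31.1066

$31.11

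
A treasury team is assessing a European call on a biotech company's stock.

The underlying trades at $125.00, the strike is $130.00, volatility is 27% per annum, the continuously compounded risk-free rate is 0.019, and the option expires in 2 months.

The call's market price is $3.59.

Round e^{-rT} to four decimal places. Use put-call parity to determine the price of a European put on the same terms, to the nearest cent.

exp(−rT) = exp(−0.019·0.1667) = 0.9968
Put-call parity: C − P = S − K·e^(−rT) = 125 − 130·0.9968 = 125 − 129.5840 = -4.5840
P = C − (C − P) = 3.59 − (-4.5840) = 8.1740

$8.17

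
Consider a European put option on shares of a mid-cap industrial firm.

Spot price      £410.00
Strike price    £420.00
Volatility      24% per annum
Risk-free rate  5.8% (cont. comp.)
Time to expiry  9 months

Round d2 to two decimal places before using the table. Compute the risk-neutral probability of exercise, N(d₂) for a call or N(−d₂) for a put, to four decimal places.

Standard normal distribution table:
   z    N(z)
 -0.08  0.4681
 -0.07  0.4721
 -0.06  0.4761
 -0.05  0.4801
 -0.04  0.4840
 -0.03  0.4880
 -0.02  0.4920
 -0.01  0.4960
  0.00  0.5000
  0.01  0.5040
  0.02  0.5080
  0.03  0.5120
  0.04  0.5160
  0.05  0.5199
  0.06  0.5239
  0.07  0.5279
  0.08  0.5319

0.5040

σ√T = 0.24·√0.75 = 0.2078
d₁ = [ln(410/420) + (0.058 + 0.24²/2)·0.75] / 0.2078 = [-0.0241 + 0.0651] / 0.2078 = 0.1973 ≈ 0.20
d₂ = d₁ − σ√T = 0.1973 − 0.2078 = -0.0106 ≈ -0.01
Pr(exercise) under Q = N(−d₂) = N(0.01) = 0.5040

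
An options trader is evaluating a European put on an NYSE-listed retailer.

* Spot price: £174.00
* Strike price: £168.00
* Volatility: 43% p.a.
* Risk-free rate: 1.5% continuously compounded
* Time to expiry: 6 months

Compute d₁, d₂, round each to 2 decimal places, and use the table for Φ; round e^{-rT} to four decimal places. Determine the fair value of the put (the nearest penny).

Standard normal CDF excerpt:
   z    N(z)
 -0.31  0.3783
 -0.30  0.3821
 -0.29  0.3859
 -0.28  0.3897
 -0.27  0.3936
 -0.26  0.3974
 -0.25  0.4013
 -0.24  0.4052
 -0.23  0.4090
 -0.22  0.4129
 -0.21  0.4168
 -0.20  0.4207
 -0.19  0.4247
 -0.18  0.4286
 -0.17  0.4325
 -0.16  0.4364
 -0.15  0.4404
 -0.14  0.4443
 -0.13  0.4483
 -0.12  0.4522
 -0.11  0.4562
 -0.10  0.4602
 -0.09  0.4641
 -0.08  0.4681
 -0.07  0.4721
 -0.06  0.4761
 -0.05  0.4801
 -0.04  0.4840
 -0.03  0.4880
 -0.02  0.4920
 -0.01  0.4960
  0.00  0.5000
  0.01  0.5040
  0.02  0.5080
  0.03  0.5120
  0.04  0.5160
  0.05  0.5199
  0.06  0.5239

T = 0.5;  σ√T = 0.3041
ln(S/K) + (r + σ²/2)T = ln(174/168) + (0.015 + 0.43²/2)·0.5 = 0.0351 + 0.0537 = 0.0888
d₁ = 0.0888 / 0.3041 = 0.2921 which rounds to 0.29
d₂ = d₁ − σ√T = 0.2921 − 0.3041 = -0.0120 which rounds to -0.01
e^(−rT) = e^(−0.015·0.5) = 0.9925
N(−d₂) = N(0.01) = 0.5040;  N(−d₁) = N(-0.29) = 0.3859
P = 168·0.9925·0.5040 − 174·0.3859 = 84.0370 − 67.1466 = 16.8904

£16.89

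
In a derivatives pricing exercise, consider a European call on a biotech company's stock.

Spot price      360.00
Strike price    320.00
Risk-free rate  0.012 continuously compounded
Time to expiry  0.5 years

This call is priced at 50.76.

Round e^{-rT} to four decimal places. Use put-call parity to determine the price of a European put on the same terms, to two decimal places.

8.84

exp(−rT) = exp(−0.012·0.5) = 0.9940
Put-call parity: C − P = S − K·e^(−rT) = 360 − 320·0.9940 = 360 − 318.0800 = 41.9200
P = C − (C − P) = 50.76 − (41.9200) = 8.8400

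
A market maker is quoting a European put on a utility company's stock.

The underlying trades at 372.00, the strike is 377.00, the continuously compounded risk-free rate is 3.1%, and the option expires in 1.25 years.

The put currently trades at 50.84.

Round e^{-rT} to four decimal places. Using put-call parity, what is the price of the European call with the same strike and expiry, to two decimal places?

60.17

exp(−rT) = exp(−0.031·1.25) = 0.9620
Put-call parity: C − P = S − K·e^(−rT) = 372 − 377·0.9620 = 372 − 362.6740 = 9.3260
C = P + (C − P) = 50.84 + (9.3260) = 60.1660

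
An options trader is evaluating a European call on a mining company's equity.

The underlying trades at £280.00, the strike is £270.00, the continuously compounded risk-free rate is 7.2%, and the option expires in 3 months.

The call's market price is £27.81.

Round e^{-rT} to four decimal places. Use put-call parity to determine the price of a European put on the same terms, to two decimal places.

£13.00

exp(−rT) = exp(−0.072·0.25) = 0.9822
Put-call parity: C − P = S − K·e^(−rT) = 280 − 270·0.9822 = 280 − 265.1940 = 14.8060
P = C − (C − P) = 27.81 − (14.8060) = 13.0040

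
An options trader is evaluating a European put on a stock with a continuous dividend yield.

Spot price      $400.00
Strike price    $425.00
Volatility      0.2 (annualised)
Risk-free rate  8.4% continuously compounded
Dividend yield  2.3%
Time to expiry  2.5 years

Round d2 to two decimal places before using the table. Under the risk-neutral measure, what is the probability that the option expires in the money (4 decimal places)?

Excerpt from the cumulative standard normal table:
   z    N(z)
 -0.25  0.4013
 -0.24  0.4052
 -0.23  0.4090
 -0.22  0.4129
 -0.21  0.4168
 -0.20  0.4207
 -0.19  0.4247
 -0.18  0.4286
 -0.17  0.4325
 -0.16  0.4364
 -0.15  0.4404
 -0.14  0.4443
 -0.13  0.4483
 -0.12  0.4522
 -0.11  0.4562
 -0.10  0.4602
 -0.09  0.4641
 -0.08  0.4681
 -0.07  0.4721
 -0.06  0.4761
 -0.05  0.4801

σ√T = 0.2·√2.5 = 0.3162
d₁ = [ln(400/425) + (0.084 − 0.023 + ½·0.2²)·2.5] / (σ√T) = (-0.0606 + 0.2025) / 0.3162 = 0.4486 ≈ 0.45
d₂ = 0.4486 − 0.3162 = 0.1324 ≈ 0.13
Pr(exercise) under Q = N(−d₂) = N(-0.13) = 0.4483

0.4483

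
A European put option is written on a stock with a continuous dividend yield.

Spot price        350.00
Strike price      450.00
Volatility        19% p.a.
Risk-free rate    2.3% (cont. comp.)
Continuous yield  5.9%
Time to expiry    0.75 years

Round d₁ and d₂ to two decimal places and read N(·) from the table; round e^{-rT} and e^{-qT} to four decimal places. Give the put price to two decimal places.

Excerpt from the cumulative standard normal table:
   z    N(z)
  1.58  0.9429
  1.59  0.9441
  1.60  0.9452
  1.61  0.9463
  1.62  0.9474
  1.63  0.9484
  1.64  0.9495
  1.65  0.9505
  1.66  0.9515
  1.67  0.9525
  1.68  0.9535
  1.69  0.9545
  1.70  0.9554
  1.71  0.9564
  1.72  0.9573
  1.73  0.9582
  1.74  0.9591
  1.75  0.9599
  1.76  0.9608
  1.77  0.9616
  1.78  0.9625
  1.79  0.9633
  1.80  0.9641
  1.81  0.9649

108.46

σ√T = 0.19 × 0.8660 = 0.1645
ln(S/K) + (r − q + σ²/2)T = ln(350/450) + (0.023 − 0.059 + 0.19²/2)·0.75 = -0.2513 − 0.0135 = -0.2648
d₁ = -0.2648 / 0.1645 = -1.6091 which rounds to -1.61
d₂ = d₁ − σ√T = -1.6091 − 0.1645 = -1.7737 which rounds to -1.77
e^(−qT) = e^(−0.059·0.75) = 0.9567;  e^(−rT) = e^(−0.023·0.75) = 0.9829
N(−d₂) = N(1.77) = 0.9616;  N(−d₁) = N(1.61) = 0.9463
P = 450·0.9829·0.9616 − 350·0.9567·0.9463 = 425.3205 − 316.8638 = 108.4567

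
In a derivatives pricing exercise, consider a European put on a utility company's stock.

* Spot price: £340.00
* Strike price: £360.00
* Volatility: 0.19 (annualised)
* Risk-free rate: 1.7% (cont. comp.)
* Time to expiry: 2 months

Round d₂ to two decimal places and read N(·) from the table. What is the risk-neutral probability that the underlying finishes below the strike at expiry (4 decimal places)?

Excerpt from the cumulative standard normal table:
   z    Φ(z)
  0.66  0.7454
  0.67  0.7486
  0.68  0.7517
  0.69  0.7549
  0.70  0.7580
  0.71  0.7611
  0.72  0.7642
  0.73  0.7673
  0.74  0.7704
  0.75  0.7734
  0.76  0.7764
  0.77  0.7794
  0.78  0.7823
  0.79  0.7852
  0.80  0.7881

σ√T = 0.19 × 0.4082 = 0.0776
ln(S/K) + (r + σ²/2)T = ln(340/360) + (0.017 + 0.19²/2)·0.1667 = -0.0572 + 0.0058 = -0.0513
d₁ = -0.0513 / 0.0776 = -0.6616 which rounds to -0.66
d₂ = d₁ − σ√T = -0.6616 − 0.0776 = -0.7391 which rounds to -0.74
Risk-neutral Pr[S_T < K] = N(−d₂) = N(0.74) = 0.7704

0.7704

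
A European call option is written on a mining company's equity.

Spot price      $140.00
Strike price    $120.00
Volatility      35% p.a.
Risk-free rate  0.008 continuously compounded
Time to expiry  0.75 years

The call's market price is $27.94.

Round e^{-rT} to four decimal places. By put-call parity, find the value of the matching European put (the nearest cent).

e^(−rT) = e^(−0.008·0.75) = 0.9940
Put-call parity: C − P = S − K·e^(−rT) = 140 − 120·0.9940 = 140 − 119.2800 = 20.7200
P = C − (C − P) = 27.94 − (20.7200) = 7.2200

$7.22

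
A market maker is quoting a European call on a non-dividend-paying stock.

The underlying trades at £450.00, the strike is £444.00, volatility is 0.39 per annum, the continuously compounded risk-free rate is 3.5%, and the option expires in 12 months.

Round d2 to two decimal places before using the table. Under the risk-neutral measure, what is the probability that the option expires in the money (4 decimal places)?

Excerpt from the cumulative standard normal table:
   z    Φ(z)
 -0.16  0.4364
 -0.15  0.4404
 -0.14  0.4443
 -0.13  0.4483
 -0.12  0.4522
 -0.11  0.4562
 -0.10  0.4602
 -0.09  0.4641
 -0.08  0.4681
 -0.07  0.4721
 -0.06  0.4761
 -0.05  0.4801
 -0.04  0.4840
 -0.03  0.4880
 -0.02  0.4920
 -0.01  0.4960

σ√T = 0.39 × 1.0000 = 0.3900
d₁ = [ln(450/444) + (0.035 + 0.39²/2)·1] / 0.3900 = [0.0134 + 0.1111] / 0.3900 = 0.3192 ⇒ 0.32
d₂ = d₁ − σ√T = 0.3192 − 0.3900 = -0.0708 ⇒ -0.07
Pr(exercise) under Q = N(d₂) = 0.4721

0.4721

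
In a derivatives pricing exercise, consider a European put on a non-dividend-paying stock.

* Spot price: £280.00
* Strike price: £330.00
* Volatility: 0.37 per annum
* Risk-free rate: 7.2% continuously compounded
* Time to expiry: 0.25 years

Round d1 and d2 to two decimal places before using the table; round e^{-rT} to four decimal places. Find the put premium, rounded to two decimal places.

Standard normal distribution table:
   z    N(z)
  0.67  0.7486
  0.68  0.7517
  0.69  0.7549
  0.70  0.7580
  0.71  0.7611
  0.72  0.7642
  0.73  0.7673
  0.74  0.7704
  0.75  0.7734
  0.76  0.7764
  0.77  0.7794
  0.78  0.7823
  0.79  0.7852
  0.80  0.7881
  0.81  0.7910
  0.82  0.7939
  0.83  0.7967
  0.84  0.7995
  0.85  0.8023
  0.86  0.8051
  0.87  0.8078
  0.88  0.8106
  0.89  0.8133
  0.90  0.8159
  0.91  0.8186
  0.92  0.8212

T = 0.25;  σ√T = 0.1850
ln(S/K) + (r + σ²/2)T = ln(280/330) + (0.072 + 0.37²/2)·0.25 = -0.1643 + 0.0351 = -0.1292
d₁ = -0.1292 / 0.1850 = -0.6983 → -0.70
d₂ = d₁ − σ√T = -0.6983 − 0.1850 = -0.8833 → -0.88
e^(−rT) = e^(−0.072·0.25) = 0.9822
N(−d₂) = N(0.88) = 0.8106;  N(−d₁) = N(0.70) = 0.7580
P = 330·0.9822·0.8106 − 280·0.7580 = 262.7365 − 212.2400 = 50.4965

£50.50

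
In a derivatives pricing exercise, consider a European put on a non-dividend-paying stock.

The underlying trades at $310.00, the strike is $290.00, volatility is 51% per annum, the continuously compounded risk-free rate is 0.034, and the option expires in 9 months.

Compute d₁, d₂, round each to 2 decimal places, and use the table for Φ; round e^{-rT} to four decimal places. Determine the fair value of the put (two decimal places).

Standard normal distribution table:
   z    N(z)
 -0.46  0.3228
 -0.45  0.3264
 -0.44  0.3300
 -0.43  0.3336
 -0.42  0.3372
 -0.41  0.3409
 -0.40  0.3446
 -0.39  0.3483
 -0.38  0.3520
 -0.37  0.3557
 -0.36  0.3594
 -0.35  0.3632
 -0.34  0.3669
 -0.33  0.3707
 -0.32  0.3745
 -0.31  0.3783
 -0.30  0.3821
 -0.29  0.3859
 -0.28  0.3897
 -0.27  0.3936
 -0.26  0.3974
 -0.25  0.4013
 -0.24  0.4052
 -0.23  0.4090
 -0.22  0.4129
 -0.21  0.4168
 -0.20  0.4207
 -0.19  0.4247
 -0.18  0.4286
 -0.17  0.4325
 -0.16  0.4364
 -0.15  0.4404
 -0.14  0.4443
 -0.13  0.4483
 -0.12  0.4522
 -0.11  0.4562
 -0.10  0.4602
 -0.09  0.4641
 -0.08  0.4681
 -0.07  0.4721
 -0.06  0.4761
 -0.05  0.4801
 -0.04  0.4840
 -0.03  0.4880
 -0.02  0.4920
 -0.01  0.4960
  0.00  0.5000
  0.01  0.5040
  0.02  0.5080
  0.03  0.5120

$39.06

σ√T = 0.51 × 0.8660 = 0.4417
d₁ = [ln(310/290) + (0.034 + ½·0.51²)·0.75] / (σ√T) = (0.0667 + 0.1230) / 0.4417 = 0.4296 which rounds to 0.43
d₂ = 0.4296 − 0.4417 = -0.0121 which rounds to -0.01
exp(−rT) = exp(−0.034·0.75) = 0.9748
N(−d₂) = N(0.01) = 0.5040;  N(−d₁) = N(-0.43) = 0.3336
P = 290·0.9748·0.5040 − 310·0.3336 = 142.4768 − 103.4160 = 39.0608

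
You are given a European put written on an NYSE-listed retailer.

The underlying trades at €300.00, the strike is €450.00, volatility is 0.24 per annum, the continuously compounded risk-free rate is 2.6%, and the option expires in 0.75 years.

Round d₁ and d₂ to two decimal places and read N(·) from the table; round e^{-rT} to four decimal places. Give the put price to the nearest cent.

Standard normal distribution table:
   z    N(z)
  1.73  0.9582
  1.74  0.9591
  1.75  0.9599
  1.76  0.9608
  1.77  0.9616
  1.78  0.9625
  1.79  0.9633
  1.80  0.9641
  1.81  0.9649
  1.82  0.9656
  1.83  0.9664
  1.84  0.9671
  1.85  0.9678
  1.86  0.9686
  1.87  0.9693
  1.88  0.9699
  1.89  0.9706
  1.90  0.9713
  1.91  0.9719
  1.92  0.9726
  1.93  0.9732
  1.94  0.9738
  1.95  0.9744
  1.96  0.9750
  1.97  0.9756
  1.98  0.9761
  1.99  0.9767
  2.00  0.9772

σ√T = 0.24 × 0.8660 = 0.2078
d₁ = [ln(300/450) + (0.026 + 0.24²/2)·0.75] / 0.2078 = [-0.4055 + 0.0411] / 0.2078 = -1.7531 ≈ -1.75
d₂ = d₁ − σ√T = -1.7531 − 0.2078 = -1.9609 ≈ -1.96
exp(−rT) = exp(−0.026·0.75) = 0.9807
P = 450·0.9807·N(1.96) − 300·N(1.75) = 450·0.9807·0.9750 − 300·0.9599 = 430.2821 − 287.9700 = 142.3121

€142.31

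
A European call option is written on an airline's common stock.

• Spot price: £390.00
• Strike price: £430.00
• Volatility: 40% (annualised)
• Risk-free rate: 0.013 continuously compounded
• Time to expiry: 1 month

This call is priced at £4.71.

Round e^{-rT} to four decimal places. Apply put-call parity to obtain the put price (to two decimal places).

exp(−rT) = exp(−0.013·0.08333) = 0.9989
Put-call parity: C − P = S − K·e^(−rT) = 390 − 430·0.9989 = 390 − 429.5270 = -39.5270
P = C − (C − P) = 4.71 − (-39.5270) = 44.2370

£44.24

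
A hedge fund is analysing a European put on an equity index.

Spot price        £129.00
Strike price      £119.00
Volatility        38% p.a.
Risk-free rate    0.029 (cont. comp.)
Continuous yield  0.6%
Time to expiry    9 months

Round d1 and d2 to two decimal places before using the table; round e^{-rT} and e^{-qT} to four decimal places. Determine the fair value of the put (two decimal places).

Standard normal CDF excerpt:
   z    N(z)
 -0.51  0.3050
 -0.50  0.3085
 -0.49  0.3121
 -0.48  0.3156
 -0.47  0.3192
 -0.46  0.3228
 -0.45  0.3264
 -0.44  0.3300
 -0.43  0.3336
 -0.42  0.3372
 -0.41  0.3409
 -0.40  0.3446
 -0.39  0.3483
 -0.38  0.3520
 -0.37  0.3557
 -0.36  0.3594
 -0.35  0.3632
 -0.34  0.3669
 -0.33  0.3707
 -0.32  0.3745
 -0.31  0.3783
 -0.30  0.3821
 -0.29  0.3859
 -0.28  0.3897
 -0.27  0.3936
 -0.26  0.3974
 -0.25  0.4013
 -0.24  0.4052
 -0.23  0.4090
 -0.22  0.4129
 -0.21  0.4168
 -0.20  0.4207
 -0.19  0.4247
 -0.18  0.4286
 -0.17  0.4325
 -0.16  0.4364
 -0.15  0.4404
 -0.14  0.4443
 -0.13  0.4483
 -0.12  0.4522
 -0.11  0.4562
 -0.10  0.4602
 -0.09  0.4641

£10.75

σ√T = 0.38 × 0.8660 = 0.3291
d₁ = [ln(129/119) + (0.029 − 0.006 + 0.38²/2)·0.75] / 0.3291 = [0.0807 + 0.0714] / 0.3291 = 0.4622 which rounds to 0.46
d₂ = d₁ − σ√T = 0.4622 − 0.3291 = 0.1331 which rounds to 0.13
exp(−qT) = exp(−0.006·0.75) = 0.9955;  exp(−rT) = exp(−0.029·0.75) = 0.9785
P = 119·0.9785·N(-0.13) − 129·0.9955·N(-0.46) = 119·0.9785·0.4483 − 129·0.9955·0.3228 = 52.2007 − 41.4538 = 10.7469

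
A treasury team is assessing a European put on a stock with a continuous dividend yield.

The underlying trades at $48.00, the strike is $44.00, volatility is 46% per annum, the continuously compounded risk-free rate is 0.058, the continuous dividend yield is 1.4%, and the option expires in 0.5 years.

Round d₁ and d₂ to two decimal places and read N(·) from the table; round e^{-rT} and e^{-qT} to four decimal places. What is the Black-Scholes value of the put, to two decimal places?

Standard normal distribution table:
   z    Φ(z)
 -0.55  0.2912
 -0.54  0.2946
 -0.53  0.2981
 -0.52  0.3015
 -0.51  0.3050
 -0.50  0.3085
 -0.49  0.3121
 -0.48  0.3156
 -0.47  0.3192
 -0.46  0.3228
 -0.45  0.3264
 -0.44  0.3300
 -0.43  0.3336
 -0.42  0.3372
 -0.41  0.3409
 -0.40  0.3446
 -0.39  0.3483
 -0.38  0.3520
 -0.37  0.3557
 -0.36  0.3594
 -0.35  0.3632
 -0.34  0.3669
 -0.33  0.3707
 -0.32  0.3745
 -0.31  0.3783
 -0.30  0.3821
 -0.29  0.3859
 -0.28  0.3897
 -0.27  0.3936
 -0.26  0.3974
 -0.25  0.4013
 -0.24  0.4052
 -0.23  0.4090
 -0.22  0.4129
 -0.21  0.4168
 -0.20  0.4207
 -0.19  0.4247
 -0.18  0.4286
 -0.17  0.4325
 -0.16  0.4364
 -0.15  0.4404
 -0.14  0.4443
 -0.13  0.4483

σ√T = 0.46·√0.5 = 0.3253
d₁ = [ln(48/44) + (0.058 − 0.014 + 0.46²/2)·0.5] / 0.3253 = [0.0870 + 0.0749] / 0.3253 = 0.4978 → 0.50
d₂ = d₁ − σ√T = 0.4978 − 0.3253 = 0.1725 → 0.17
exp(−qT) = exp(−0.014·0.5) = 0.9930;  exp(−rT) = exp(−0.058·0.5) = 0.9714
P = 44·0.9714·N(-0.17) − 48·0.9930·N(-0.50) = 44·0.9714·0.4325 − 48·0.9930·0.3085 = 18.4857 − 14.7043 = 3.7814

$3.78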